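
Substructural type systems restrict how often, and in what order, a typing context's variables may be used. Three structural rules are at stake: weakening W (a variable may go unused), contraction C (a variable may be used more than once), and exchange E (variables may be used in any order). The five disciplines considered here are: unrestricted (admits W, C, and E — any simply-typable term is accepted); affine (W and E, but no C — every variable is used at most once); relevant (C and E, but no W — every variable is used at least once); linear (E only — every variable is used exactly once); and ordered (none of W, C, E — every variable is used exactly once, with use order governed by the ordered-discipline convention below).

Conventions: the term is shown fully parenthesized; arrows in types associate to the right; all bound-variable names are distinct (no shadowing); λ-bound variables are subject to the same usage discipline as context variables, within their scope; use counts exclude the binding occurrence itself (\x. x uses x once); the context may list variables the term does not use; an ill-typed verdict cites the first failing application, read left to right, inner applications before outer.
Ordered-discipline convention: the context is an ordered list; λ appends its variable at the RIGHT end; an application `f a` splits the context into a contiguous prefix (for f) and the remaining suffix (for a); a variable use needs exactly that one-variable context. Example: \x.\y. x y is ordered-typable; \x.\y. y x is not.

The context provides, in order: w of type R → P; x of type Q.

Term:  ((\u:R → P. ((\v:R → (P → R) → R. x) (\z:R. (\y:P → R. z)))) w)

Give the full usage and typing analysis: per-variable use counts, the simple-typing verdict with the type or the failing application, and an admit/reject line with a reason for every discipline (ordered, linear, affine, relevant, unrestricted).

variable uses: w ×1, x ×1, u (λ-bound) ×0, v (λ-bound) ×0, z (λ-bound) ×1, y (λ-bound) ×0
left-to-right use order: x, z, w
typing: the term checks, with type Q
ordered: ✗, unused: u, v, y — weakening required
linear: ✗, unused: u, v, y — weakening required
affine: ✓, none of w, x, u, v, z, y used more than once
relevant: ✗, unused: u, v, y — weakening required
unrestricted: ✓, simply typable at Q; W, C, E all held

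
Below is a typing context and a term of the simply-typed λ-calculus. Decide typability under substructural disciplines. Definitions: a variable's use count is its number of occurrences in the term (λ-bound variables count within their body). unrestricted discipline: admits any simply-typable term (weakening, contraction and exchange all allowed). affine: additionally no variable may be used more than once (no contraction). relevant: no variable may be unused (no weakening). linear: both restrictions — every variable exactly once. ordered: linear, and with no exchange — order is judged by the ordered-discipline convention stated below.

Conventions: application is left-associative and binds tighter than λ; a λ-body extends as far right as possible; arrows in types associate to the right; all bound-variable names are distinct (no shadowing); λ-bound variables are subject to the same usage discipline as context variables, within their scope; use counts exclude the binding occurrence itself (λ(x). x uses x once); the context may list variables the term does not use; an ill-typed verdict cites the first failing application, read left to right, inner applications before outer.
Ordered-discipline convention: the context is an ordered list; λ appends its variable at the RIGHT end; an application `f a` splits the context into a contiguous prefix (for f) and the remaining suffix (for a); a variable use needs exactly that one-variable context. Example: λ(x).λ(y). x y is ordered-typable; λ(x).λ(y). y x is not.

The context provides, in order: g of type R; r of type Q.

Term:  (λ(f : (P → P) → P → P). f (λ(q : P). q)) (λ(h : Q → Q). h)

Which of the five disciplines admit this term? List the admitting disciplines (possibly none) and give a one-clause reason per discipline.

accepted by: none
counts: g ×0; r ×0; f (bound) ×1; q (bound) ×1; h (bound) ×1
uses in reading order: f, q, h
typing: ill-typed: an argument (Q → Q) → Q → Q mismatches the expected (P → P) → P → P
ordered: ✗ — the type mismatch rejects it
linear: ✗ — not simply typable
affine: ✗ — fails simple typing
relevant: ✗ — a type mismatch blocks all five
unrestricted: ✗ — the type mismatch rejects it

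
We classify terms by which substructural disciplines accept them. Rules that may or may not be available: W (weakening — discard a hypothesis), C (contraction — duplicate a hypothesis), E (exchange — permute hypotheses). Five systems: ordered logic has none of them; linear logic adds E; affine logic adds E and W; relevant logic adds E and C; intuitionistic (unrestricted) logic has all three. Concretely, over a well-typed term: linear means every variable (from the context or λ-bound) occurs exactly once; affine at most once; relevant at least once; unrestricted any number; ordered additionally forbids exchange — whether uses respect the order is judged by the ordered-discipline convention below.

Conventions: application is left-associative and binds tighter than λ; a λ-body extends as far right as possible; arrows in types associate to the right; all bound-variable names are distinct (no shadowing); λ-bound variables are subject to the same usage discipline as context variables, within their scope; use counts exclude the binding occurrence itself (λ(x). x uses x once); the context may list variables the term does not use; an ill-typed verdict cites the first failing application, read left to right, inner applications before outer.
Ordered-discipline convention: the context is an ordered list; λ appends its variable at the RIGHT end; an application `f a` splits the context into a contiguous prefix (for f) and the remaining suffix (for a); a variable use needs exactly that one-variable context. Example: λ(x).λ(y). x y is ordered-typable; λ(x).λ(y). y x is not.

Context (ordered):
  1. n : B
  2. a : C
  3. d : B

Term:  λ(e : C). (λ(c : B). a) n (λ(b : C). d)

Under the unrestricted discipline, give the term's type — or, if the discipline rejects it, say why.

not well-typed under unrestricted — the type mismatch rejects it
usage: n ×1; a ×1; d ×1; e [bound] ×0; c [bound] ×0; b [bound] ×0
uses in reading order: a, n, d
typing: ill-typed: applying a non-function (C)
across the five disciplines: ordered ✗ | linear ✗ | affine ✗ | relevant ✗ | unrestricted ✗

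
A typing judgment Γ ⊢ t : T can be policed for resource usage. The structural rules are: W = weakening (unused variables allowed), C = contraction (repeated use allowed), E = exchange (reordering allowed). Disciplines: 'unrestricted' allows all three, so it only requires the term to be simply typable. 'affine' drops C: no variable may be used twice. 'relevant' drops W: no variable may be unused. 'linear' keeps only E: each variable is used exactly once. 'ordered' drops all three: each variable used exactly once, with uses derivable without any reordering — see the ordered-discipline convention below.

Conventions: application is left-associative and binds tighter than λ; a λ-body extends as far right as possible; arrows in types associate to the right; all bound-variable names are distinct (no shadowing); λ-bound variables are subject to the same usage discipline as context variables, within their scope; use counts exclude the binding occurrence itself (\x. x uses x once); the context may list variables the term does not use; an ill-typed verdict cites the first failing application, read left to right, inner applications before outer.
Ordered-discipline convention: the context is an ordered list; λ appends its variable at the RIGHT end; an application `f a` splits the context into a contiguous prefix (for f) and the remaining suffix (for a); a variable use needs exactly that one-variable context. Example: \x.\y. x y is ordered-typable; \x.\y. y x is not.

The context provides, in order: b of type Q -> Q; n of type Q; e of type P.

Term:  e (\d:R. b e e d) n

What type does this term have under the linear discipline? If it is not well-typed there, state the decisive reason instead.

not well-typed under linear — fails simple typing
usage: b: 1×, n: 1×, e: 3×, d (λ-bound): 1×
left-to-right use order: e, b, e, e, d, n
typing: ill-typed: a function awaiting Q gets P
per-discipline verdicts: ordered ✗; linear ✗; affine ✗; relevant ✗; unrestricted ✗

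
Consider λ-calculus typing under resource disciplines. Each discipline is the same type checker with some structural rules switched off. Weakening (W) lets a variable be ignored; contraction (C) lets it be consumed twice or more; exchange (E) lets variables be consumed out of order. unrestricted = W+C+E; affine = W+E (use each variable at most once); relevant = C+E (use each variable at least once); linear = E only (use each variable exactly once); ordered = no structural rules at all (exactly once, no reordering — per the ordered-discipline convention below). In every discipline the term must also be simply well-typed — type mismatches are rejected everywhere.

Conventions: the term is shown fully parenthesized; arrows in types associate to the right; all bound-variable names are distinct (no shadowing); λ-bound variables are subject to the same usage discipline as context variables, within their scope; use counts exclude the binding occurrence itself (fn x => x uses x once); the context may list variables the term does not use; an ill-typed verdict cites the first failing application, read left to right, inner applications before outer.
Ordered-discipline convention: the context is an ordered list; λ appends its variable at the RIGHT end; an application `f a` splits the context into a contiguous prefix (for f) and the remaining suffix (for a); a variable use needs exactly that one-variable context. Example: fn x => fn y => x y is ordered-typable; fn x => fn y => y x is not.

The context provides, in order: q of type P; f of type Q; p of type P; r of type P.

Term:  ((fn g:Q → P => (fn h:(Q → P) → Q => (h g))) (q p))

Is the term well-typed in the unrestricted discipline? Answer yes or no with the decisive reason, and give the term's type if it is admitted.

no — a type mismatch blocks all five
usage: q=1; f=0; p=1; r=0; g (λ-bound)=1; h (λ-bound)=1
left-to-right use order: h, g, q, p
typing: ill-typed: can't apply a value of type P
per-discipline verdicts: ordered ✗ · linear ✗ · affine ✗ · relevant ✗ · unrestricted ✗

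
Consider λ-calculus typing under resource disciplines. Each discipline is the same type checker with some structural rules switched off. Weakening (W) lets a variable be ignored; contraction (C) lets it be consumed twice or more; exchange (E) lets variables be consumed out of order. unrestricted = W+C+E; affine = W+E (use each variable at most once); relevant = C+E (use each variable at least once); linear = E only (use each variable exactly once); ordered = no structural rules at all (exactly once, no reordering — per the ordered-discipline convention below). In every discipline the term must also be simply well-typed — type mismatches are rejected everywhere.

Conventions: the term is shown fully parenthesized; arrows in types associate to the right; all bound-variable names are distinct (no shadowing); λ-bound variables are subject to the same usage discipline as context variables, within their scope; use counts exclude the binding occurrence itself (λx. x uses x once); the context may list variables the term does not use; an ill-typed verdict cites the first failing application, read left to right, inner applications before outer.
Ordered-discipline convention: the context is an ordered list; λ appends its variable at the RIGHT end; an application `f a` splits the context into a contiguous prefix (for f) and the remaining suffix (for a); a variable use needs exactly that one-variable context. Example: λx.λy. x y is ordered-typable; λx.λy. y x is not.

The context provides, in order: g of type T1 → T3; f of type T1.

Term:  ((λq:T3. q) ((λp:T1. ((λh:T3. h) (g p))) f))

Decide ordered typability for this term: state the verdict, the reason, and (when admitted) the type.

yes — g, f, q, p, h once each; derivable with no W/C/E; term : T3
usage: g=1; f=1; q [bound]=1; p [bound]=1; h [bound]=1
use order (left to right): q, h, g, p, f
typing: the term checks, with type T3
all disciplines: ordered ✓; linear ✓; affine ✓; relevant ✓; unrestricted ✓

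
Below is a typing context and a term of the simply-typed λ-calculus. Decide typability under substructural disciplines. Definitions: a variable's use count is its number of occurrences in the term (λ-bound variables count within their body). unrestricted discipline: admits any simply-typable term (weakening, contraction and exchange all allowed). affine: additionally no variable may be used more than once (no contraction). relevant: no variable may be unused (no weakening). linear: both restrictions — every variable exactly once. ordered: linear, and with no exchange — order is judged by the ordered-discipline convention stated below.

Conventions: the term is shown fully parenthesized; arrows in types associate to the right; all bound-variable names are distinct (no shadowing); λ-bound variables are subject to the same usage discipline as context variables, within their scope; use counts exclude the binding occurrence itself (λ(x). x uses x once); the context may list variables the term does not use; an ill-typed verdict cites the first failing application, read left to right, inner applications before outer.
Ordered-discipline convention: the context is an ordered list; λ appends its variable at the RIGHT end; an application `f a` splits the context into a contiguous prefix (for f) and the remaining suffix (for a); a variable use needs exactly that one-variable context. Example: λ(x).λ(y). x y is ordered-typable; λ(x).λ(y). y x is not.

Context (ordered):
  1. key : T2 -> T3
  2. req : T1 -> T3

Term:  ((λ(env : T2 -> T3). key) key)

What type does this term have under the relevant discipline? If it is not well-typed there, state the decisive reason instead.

not well-typed under relevant — req, env never used (weakening)
usage: key: 2×, req: 0×, env (λ-bound): 0×
left-to-right use order: key, key
typing: well-typed at T2 -> T3
summary: ordered ✗, linear ✗, affine ✗, relevant ✗, unrestricted ✓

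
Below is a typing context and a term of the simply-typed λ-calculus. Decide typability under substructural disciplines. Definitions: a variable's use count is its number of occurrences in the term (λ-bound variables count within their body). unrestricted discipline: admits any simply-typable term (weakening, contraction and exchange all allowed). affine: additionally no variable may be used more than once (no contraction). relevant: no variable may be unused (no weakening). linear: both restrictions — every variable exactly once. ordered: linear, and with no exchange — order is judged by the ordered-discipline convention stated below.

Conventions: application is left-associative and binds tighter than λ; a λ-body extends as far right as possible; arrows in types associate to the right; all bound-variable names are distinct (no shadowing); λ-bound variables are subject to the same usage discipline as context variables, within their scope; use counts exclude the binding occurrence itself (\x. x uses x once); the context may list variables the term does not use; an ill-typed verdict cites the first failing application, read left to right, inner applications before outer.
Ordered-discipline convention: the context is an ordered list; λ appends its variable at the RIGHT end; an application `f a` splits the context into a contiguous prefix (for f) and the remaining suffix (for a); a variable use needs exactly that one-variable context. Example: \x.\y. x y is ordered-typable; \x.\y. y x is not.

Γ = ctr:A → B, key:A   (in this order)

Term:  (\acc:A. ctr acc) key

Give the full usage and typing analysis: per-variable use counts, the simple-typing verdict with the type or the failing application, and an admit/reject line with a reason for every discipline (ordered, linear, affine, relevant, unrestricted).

use counts: ctr: 1×, key: 1×, acc (λ-bound): 1×
order of uses: ctr, acc, key
typing: well-typed — term : B
ordered ✓ (ctr, key, acc once each; derivable with no W/C/E)
linear ✓ (each of ctr, key, acc used exactly once)
affine ✓ (at most one use each (ctr, key, acc))
relevant ✓ (none of ctr, key, acc goes unused)
unrestricted ✓ (simply typable at B; W, C, E all held)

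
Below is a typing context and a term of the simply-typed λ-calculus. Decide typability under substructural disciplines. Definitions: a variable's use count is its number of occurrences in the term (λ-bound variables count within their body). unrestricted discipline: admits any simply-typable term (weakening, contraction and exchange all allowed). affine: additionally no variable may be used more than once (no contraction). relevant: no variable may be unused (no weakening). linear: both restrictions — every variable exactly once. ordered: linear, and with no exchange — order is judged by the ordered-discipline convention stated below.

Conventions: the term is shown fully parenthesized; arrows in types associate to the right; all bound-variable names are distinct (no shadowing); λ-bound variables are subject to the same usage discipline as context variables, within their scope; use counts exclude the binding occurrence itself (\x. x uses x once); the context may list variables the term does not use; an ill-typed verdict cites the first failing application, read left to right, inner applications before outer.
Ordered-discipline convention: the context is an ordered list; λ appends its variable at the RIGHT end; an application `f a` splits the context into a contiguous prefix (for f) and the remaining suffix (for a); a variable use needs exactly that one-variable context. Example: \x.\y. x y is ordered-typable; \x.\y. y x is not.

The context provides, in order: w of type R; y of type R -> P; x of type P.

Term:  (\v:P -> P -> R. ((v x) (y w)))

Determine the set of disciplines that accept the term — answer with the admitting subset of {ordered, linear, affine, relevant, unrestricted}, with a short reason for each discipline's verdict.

admitted in: linear, affine, relevant, unrestricted
variable uses: w=1, y=1, x=1, v (λ-bound)=1
uses in reading order: v, x, y, w
typing: the term checks, with type (P -> P -> R) -> R
ordered ✗ (use order v, x, y, w needs exchange)
linear ✓ (w, y, x, v: one use apiece)
affine ✓ (none of w, y, x, v used more than once)
relevant ✓ (w, y, x, v: all used, weakening unneeded)
unrestricted ✓ (typability at (P -> P -> R) -> R is all that's needed)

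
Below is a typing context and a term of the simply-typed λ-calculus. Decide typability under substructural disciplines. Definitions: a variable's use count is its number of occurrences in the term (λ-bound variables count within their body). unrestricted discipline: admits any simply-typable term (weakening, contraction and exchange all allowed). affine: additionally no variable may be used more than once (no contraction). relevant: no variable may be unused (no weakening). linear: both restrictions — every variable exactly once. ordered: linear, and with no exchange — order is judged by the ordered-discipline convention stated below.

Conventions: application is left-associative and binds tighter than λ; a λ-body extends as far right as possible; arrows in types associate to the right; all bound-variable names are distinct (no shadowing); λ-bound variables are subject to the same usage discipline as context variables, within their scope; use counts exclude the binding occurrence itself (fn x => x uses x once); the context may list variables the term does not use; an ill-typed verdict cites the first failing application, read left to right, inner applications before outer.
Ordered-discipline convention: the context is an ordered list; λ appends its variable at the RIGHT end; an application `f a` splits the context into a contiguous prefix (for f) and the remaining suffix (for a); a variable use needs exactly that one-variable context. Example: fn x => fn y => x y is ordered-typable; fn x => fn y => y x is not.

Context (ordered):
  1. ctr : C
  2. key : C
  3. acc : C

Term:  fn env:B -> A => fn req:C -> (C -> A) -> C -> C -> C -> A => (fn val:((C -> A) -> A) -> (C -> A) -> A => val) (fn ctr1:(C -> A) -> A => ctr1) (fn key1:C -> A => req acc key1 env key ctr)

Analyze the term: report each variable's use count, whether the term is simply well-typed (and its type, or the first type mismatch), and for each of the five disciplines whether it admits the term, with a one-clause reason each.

counts: ctr=1; key=1; acc=1; env (λ-bound)=1; req (λ-bound)=1; val (λ-bound)=1; ctr1 (λ-bound)=1; key1 (λ-bound)=1
order of uses: val, ctr1, req, acc, key1, env, key, ctr
typing: ill-typed: an argument B -> A mismatches the expected C
ordered: ✗ — the type mismatch rejects it
linear: ✗ — not simply typable
affine: ✗ — fails simple typing
relevant: ✗ — a type mismatch blocks all five
unrestricted: ✗ — the type mismatch rejects it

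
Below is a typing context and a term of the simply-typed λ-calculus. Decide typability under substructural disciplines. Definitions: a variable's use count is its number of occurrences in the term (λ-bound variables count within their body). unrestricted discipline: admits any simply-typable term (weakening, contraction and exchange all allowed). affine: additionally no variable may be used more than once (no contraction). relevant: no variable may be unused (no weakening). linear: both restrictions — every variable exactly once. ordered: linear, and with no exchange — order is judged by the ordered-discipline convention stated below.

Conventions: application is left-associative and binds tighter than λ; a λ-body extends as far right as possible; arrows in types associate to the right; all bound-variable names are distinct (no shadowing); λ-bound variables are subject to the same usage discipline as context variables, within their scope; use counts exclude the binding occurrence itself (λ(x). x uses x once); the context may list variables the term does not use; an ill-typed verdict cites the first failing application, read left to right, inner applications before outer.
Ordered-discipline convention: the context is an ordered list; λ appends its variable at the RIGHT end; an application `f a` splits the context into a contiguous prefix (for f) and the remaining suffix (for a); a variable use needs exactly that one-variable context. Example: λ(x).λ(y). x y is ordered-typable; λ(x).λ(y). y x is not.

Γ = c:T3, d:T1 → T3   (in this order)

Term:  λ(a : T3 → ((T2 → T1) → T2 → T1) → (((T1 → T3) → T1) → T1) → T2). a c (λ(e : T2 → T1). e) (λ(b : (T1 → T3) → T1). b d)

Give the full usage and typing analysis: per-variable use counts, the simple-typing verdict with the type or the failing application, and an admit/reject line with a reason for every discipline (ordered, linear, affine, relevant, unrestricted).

usage: c=1; d=1; a (bound)=1; e (bound)=1; b (bound)=1
use order (left to right): a, c, e, b, d
typing: ✓ — (T3 → ((T2 → T1) → T2 → T1) → (((T1 → T3) → T1) → T1) → T2) → T2
ordered: ✗, needs exchange: uses follow a, c, e, b, d
linear: ✓, c, d, a, e, b: one use apiece
affine: ✓, at most one use each (c, d, a, e, b)
relevant: ✓, at least one use each (c, d, a, e, b)
unrestricted: ✓, well-typed at (T3 → ((T2 → T1) → T2 → T1) → (((T1 → T3) → T1) → T1) → T2) → T2; no restrictions here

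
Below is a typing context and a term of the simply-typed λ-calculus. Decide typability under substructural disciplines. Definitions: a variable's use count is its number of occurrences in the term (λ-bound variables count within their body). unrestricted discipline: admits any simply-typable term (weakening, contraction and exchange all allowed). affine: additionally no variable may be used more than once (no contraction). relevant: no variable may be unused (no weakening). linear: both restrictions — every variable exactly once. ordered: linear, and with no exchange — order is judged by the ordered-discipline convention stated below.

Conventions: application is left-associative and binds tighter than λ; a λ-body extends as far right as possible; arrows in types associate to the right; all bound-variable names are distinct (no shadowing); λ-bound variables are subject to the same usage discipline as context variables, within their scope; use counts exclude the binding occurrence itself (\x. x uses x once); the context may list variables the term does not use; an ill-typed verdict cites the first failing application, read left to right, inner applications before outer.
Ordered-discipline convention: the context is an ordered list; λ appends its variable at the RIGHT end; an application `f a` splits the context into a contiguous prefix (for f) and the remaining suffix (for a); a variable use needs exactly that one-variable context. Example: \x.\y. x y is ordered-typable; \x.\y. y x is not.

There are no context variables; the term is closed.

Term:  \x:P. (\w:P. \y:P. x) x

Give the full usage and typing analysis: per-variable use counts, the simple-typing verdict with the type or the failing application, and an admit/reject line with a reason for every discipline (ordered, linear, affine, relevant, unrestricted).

variable uses: x [bound]=2, w [bound]=0, y [bound]=0
order of uses: x, x
typing: well-typed — term : P → P → P
ordered ✗ (needs contraction — x ×2; w, y left unused)
linear ✗ (needs contraction — x ×2; w, y left unused)
affine ✗ (needs contraction — x ×2)
relevant ✗ (w, y left unused)
unrestricted ✓ (type-checks (P → P → P) and nothing is barred)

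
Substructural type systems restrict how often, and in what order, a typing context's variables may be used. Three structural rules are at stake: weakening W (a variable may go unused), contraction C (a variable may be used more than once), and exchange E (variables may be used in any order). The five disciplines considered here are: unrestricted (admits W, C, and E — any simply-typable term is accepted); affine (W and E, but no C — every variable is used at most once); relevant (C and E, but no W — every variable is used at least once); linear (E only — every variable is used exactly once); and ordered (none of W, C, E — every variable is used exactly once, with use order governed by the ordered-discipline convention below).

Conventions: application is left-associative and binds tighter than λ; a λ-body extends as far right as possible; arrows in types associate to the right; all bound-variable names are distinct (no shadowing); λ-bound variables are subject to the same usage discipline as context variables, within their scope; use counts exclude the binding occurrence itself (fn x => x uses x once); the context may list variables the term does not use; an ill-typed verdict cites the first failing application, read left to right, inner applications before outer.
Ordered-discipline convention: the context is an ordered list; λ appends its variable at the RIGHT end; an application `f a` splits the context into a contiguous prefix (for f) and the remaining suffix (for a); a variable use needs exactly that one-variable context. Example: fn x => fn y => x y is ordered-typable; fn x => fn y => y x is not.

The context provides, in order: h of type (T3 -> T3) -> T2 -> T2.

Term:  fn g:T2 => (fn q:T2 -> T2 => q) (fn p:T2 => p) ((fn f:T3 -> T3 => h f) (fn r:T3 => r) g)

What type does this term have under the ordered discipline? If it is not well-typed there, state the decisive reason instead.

term : T2 -> T2
use counts: h ×1, g (bound) ×1, q (bound) ×1, p (bound) ×1, f (bound) ×1, r (bound) ×1
left-to-right use order: q, p, h, f, r, g
typing: the term checks, with type T2 -> T2
all disciplines: ordered ✓; linear ✓; affine ✓; relevant ✓; unrestricted ✓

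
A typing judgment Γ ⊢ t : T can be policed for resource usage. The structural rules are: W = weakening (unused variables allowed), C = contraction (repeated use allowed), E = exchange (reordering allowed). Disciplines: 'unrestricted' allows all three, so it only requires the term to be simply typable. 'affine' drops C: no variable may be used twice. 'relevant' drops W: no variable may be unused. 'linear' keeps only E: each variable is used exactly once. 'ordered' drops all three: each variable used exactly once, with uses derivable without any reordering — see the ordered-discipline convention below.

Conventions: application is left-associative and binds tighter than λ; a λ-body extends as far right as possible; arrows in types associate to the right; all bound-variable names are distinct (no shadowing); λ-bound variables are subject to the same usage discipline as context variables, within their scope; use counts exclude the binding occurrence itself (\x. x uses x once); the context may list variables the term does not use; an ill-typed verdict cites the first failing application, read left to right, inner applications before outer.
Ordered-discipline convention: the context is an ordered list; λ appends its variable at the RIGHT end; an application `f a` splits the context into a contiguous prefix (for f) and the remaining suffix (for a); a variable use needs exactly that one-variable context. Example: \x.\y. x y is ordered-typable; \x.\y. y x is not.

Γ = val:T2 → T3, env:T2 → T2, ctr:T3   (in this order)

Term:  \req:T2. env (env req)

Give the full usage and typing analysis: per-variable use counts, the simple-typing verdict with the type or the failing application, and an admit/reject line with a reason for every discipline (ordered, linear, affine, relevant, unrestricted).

variable uses: val: 0, env: 2, ctr: 0, req [bound]: 1
uses in reading order: env, env, req
typing: well-typed at T2 → T2
ordered: ✗ — env ×2 used more than once (contraction); val, ctr left unused
linear: ✗ — env ×2 used more than once (contraction); val, ctr left unused
affine: ✗ — env ×2 used more than once (contraction)
relevant: ✗ — val, ctr left unused
unrestricted: ✓ — well-typed at T2 → T2; no restrictions here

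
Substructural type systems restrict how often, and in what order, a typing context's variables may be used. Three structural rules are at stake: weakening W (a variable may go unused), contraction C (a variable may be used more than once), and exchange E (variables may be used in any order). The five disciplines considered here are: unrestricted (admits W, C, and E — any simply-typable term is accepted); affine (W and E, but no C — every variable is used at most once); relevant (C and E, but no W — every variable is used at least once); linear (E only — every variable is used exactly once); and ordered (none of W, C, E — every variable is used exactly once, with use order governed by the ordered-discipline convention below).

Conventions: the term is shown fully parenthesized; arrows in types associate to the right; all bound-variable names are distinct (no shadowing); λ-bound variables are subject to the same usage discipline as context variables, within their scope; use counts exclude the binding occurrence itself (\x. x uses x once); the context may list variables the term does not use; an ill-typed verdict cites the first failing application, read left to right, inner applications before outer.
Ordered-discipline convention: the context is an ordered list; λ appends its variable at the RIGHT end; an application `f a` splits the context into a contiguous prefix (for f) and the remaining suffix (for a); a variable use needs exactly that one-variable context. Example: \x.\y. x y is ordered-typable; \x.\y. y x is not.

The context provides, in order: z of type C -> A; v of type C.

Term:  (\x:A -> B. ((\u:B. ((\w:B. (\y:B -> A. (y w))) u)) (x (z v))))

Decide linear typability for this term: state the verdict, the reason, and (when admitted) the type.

yes — z, v, x, u, w, y: one use apiece; term : (A -> B) -> (B -> A) -> A
usage: z: 1×; v: 1×; x (bound): 1×; u (bound): 1×; w (bound): 1×; y (bound): 1×
order of uses: y, w, u, x, z, v
typing: well-typed — term : (A -> B) -> (B -> A) -> A
all disciplines: ordered ✗ | linear ✓ | affine ✓ | relevant ✓ | unrestricted ✓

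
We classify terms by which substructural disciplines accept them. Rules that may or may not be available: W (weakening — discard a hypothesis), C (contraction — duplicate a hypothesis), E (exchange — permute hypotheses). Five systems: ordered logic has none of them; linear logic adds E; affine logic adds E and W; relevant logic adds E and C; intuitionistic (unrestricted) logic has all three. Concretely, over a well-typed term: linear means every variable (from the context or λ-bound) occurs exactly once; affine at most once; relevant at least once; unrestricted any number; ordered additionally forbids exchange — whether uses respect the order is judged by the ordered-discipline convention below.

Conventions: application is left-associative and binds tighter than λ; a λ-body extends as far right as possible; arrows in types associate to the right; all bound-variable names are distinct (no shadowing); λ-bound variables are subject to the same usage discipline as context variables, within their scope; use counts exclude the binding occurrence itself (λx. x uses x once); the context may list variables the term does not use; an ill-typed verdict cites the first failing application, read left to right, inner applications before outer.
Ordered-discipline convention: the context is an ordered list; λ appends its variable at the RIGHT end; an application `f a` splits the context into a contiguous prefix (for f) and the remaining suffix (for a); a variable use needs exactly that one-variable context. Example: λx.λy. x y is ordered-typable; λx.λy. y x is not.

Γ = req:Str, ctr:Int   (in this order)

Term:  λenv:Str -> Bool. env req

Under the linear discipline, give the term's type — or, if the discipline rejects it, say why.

not well-typed under linear — needs weakening: ctr unused
counts: req=1, ctr=0, env (bound)=1
left-to-right use order: env, req
typing: well-typed at (Str -> Bool) -> Bool
summary: ordered ✗ | linear ✗ | affine ✓ | relevant ✗ | unrestricted ✓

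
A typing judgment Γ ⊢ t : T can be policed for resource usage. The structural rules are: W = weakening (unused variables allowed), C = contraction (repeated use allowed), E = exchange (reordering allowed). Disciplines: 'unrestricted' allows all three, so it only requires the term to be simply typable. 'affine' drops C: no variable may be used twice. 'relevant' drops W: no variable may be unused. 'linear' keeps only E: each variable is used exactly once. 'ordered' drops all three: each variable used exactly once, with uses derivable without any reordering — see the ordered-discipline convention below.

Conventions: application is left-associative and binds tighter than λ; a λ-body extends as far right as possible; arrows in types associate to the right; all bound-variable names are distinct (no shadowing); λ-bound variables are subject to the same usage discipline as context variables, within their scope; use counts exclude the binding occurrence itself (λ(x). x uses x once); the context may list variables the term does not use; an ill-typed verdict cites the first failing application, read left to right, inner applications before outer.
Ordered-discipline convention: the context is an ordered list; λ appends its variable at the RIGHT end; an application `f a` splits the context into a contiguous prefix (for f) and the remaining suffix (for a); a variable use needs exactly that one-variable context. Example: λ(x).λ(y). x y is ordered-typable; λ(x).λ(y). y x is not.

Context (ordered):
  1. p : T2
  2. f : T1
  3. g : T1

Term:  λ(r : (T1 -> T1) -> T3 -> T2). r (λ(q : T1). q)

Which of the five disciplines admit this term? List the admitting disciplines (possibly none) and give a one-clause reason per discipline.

accepted by: affine, unrestricted
variable uses: p=0; f=0; g=0; r (λ-bound)=1; q (λ-bound)=1
use order (left to right): r, q
typing: ✓ — ((T1 -> T1) -> T3 -> T2) -> T3 -> T2
ordered: ✗ — p, f, g never used (weakening)
linear: ✗ — p, f, g never used (weakening)
affine: ✓ — no duplicate uses among p, f, g, r, q
relevant: ✗ — p, f, g never used (weakening)
unrestricted: ✓ — simply typable at ((T1 -> T1) -> T3 -> T2) -> T3 -> T2; W, C, E all held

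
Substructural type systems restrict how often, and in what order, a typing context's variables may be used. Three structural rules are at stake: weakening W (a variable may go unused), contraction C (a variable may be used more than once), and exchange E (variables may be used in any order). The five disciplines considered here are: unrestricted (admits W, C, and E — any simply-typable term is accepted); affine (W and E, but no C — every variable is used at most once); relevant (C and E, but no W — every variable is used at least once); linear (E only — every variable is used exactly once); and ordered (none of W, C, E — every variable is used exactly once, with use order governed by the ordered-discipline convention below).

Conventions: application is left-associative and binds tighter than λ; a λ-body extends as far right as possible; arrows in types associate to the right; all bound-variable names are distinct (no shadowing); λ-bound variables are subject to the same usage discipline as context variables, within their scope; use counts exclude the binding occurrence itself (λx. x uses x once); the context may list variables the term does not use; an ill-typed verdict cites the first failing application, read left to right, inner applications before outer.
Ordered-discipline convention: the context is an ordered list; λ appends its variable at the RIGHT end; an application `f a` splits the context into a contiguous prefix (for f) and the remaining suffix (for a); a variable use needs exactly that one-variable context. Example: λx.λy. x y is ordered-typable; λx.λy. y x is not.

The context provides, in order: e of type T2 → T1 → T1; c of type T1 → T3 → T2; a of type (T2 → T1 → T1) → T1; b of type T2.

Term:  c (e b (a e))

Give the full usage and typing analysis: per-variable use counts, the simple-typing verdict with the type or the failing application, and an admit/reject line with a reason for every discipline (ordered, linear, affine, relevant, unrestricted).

usage: e=2, c=1, a=1, b=1
order of uses: c, e, b, a, e
typing: the term checks, with type T3 → T2
ordered: ✗, uses contraction: e ×2
linear: ✗, uses contraction: e ×2
affine: ✗, uses contraction: e ×2
relevant: ✓, none of e, c, a, b goes unused
unrestricted: ✓, well-typed at T3 → T2; no restrictions here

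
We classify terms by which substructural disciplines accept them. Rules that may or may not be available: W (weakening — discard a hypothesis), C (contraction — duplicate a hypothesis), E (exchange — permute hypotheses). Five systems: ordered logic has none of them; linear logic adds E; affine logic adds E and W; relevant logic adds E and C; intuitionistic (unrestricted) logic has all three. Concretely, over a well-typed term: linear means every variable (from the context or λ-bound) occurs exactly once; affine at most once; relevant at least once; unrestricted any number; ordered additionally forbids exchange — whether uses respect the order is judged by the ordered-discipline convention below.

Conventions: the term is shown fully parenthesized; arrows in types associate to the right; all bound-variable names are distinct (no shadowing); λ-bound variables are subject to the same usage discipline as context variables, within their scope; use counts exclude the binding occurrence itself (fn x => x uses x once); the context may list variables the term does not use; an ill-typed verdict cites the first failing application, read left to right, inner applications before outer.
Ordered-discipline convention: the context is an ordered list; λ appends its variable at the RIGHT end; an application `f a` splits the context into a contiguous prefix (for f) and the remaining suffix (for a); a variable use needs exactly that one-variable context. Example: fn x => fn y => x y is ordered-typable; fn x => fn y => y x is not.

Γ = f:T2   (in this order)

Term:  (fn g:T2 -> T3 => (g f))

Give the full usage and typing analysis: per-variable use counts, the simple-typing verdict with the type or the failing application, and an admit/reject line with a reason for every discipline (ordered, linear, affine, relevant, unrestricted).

usage: f: 1×, g (λ-bound): 1×
use order (left to right): g, f
typing: well-typed at (T2 -> T3) -> T3
ordered: ✗, no contiguous prefix/suffix split fits g, f
linear: ✓, each of f, g used exactly once
affine: ✓, none of f, g used more than once
relevant: ✓, f, g: all used, weakening unneeded
unrestricted: ✓, well-typed at (T2 -> T3) -> T3; no restrictions here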